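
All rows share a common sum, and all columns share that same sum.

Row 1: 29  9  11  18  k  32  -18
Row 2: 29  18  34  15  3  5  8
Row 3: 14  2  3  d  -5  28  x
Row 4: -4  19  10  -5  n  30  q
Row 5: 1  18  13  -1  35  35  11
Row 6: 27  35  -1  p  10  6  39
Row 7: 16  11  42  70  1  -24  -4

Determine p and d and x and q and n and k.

p = -4, d = 19, x = 51, q = 25, n = 37, k = 31

Rows 2 and 5 both sum to 112, so that's the common total.
The known cells in row 1 total 81, leaving 112 − 81 = 31 for the blank.
The known cells in column 5 total 75, leaving 112 − 75 = 37 for the blank.
The known cells in row 4 total 87, leaving 112 − 87 = 25 for the blank.
The known cells in column 7 total 61, leaving 112 − 61 = 51 for the blank.
The known cells in row 3 total 93, leaving 112 − 93 = 19 for the blank.
The known cells in row 6 total 116, leaving 112 − 116 = -4 for the blank.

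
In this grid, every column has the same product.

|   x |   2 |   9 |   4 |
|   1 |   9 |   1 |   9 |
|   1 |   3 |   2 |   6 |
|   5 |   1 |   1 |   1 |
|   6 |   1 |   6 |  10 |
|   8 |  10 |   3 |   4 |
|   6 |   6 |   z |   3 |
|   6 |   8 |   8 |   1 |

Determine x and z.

Columns 2 and 4 each multiply to 25920, so every column has product 25920.
Column 1: 1×1×5×6×8×6×6 = 8640, so the missing entry is 25920 ÷ 8640 = 3.
Column 3: 9×1×2×1×6×3×8 = 2592, so the missing entry is 25920 ÷ 2592 = 10.

x = 3, z = 10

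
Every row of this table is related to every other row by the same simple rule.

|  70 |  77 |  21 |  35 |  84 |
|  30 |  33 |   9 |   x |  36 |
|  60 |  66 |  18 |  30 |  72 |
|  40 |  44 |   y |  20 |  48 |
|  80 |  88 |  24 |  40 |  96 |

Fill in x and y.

Each row is a constant multiple of every other row — this is a multiplication table with the headers hidden.
Row 2 is 33/77 = 3/7 times row 1, so its entry in column 4 is 35 × 3/7 = 15.
Row 4 is 44/77 = 4/7 times row 1, so its entry in column 3 is 21 × 4/7 = 12.

x = 15, y = 12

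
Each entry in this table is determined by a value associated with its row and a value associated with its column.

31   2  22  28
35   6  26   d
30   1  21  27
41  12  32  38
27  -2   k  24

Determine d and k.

d = 32, k = 18

The difference between any two rows is the same in every column — this is an addition table with the headers hidden.
Row 2 minus row 1 is 6 − 2 = 4, so its entry in column 4 is 28 + 4 = 32.
Row 5 minus row 1 is -2 − 2 = -4, so its entry in column 3 is 22 + (-4) = 18.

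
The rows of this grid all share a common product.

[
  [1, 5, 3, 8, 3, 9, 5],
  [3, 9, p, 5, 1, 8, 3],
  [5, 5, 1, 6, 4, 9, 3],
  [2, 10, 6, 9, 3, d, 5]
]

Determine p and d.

Rows 1 and 3 each multiply to 16200, so every row has product 16200.
Row 2: 3×9×5×1×8×3 = 3240, so the missing entry is 16200 ÷ 3240 = 5.
Row 4: 2×10×6×9×3×5 = 16200, so the missing entry is 16200 ÷ 16200 = 1.

p = 5, d = 1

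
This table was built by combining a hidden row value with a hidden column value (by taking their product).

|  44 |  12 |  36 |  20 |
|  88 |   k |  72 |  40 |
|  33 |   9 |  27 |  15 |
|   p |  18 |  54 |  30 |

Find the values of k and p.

Each row is a constant multiple of every other row — this is a multiplication table with the headers hidden.
Row 2 is 72/36 = 2/1 times row 1, so its entry in column 2 is 12 × 2/1 = 24.
Row 4 is 54/36 = 3/2 times row 1, so its entry in column 1 is 44 × 3/2 = 66.

k = 24, p = 66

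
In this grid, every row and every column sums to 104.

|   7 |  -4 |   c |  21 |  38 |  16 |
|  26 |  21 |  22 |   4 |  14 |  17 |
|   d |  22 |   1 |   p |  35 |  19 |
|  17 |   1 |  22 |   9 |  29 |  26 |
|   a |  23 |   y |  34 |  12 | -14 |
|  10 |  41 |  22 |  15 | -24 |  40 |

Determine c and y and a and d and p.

c = 26, y = 11, a = 38, d = 6, p = 21

The known cells in column 4 total 83, leaving 104 − 83 = 21 for the blank.
The known cells in row 3 total 98, leaving 104 − 98 = 6 for the blank.
The known cells in column 1 total 66, leaving 104 − 66 = 38 for the blank.
The known cells in row 5 total 93, leaving 104 − 93 = 11 for the blank.
The known cells in row 1 total 78, leaving 104 − 78 = 26 for the blank.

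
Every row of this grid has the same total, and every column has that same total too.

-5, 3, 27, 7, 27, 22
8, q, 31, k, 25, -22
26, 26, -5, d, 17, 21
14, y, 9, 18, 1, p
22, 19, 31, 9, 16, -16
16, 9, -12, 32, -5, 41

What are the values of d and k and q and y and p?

d = -4, k = 19, q = 20, y = 4, p = 35

Rows 1 and 5 both sum to 81, so that's the common total.
Row 3: 26 + 26 − 5 + 17 + 21 = 85, so its missing entry is 81 − 85 = -4.
Column 4: 7 − 4 + 18 + 9 + 32 = 62, so its missing entry is 81 − 62 = 19.
Row 2: 8 + 31 + 19 + 25 − 22 = 61, so its missing entry is 81 − 61 = 20.
Column 2: 3 + 20 + 26 + 19 + 9 = 77, so its missing entry is 81 − 77 = 4.
Row 4: 14 + 4 + 9 + 18 + 1 = 46, so its missing entry is 81 − 46 = 35.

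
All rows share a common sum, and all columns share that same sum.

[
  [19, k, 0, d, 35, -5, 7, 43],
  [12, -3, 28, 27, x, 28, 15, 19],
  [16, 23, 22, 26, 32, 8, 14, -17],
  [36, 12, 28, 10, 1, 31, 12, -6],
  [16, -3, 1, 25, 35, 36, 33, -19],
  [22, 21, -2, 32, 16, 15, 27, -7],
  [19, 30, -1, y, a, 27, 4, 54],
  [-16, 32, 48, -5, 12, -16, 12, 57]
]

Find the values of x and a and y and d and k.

x = -2, a = -5, y = -4, d = 13, k = 12

Rows 3 and 4 both sum to 124, so that's the common total.
Column 2 has -3 + 23 + 12 − 3 + 21 + 30 + 32 = 112; the blank must be 124 − 112 = 12.
Row 1 has 19 + 12 + 0 + 35 − 5 + 7 + 43 = 111; the blank must be 124 − 111 = 13.
Row 2 has 12 − 3 + 28 + 27 + 28 + 15 + 19 = 126; the blank must be 124 − 126 = -2.
Column 5 has 35 − 2 + 32 + 1 + 35 + 16 + 12 = 129; the blank must be 124 − 129 = -5.
Row 7 has 19 + 30 − 1 − 5 + 27 + 4 + 54 = 128; the blank must be 124 − 128 = -4.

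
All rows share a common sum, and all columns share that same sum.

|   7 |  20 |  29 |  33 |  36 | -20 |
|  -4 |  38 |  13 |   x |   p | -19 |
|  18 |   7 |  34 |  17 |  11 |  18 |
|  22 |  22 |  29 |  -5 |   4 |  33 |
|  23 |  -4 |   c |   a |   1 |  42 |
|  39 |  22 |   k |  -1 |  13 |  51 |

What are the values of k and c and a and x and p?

k = -19, c = 19, a = 24, x = 37, p = 40

Rows 1 and 3 both sum to 105, so that's the common total.
The known cells in column 5 total 65, leaving 105 − 65 = 40 for the blank.
The known cells in row 2 total 68, leaving 105 − 68 = 37 for the blank.
The known cells in column 4 total 81, leaving 105 − 81 = 24 for the blank.
The known cells in row 5 total 86, leaving 105 − 86 = 19 for the blank.
The known cells in row 6 total 124, leaving 105 − 124 = -19 for the blank.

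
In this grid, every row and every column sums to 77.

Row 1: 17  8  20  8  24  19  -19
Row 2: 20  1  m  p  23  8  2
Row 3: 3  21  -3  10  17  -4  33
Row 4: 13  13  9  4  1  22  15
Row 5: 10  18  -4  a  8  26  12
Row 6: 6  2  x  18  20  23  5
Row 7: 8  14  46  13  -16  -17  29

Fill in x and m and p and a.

x = 3, m = 6, p = 17, a = 7

The known cells in row 5 total 70, leaving 77 − 70 = 7 for the blank.
The known cells in column 4 total 60, leaving 77 − 60 = 17 for the blank.
The known cells in row 2 total 71, leaving 77 − 71 = 6 for the blank.
The known cells in row 6 total 74, leaving 77 − 74 = 3 for the blank.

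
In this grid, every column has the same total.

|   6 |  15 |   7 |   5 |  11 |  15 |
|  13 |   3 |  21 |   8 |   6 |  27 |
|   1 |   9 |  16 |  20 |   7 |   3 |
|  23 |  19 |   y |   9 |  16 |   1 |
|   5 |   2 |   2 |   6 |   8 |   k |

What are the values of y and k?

y = 2, k = 2

Column 2 sums to 48 and so does column 4; that's the common total.
In column 3 the known cells total 46, leaving 48 − 46 = 2.
In column 6 the known cells total 46, leaving 48 − 46 = 2.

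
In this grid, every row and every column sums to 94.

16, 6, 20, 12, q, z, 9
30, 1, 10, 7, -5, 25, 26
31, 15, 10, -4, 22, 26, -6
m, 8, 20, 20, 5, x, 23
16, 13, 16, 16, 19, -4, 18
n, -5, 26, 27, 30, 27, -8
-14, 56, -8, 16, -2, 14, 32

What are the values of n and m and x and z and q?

Column 5 has -5 + 22 + 5 + 19 + 30 − 2 = 69; the blank must be 94 − 69 = 25.
Row 6 has -5 + 26 + 27 + 30 + 27 − 8 = 97; the blank must be 94 − 97 = -3.
Column 1 has 16 + 30 + 31 + 16 − 3 − 14 = 76; the blank must be 94 − 76 = 18.
Row 1 has 16 + 6 + 20 + 12 + 25 + 9 = 88; the blank must be 94 − 88 = 6.
Row 4 has 18 + 8 + 20 + 20 + 5 + 23 = 94; the blank must be 94 − 94 = 0.

n = -3, m = 18, x = 0, z = 6, q = 25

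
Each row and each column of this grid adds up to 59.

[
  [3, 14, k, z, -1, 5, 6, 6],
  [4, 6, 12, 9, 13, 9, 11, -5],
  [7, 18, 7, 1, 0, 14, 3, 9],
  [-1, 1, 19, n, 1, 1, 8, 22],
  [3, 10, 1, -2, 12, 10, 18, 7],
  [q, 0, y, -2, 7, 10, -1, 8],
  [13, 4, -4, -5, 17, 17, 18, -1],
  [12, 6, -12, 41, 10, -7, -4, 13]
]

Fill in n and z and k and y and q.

Row 4 has -1 + 1 + 19 + 1 + 1 + 8 + 22 = 51; the blank must be 59 − 51 = 8.
Column 4 has 9 + 1 + 8 − 2 − 2 − 5 + 41 = 50; the blank must be 59 − 50 = 9.
Row 1 has 3 + 14 + 9 − 1 + 5 + 6 + 6 = 42; the blank must be 59 − 42 = 17.
Column 1 has 3 + 4 + 7 − 1 + 3 + 13 + 12 = 41; the blank must be 59 − 41 = 18.
Row 6 has 18 + 0 − 2 + 7 + 10 − 1 + 8 = 40; the blank must be 59 − 40 = 19.

n = 8, z = 9, k = 17, y = 19, q = 18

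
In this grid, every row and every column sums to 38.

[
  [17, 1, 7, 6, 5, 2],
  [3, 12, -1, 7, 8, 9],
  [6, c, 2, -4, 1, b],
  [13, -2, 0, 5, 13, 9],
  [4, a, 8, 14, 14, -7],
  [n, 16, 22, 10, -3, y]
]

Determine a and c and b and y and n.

a = 5, c = 6, b = 27, y = -2, n = -5

Column 1: 17 + 3 + 6 + 13 + 4 = 43, so its missing entry is 38 − 43 = -5.
Row 6: -5 + 16 + 22 + 10 − 3 = 40, so its missing entry is 38 − 40 = -2.
Column 6: 2 + 9 + 9 − 7 − 2 = 11, so its missing entry is 38 − 11 = 27.
Row 3: 6 + 2 − 4 + 1 + 27 = 32, so its missing entry is 38 − 32 = 6.
Row 5: 4 + 8 + 14 + 14 − 7 = 33, so its missing entry is 38 − 33 = 5.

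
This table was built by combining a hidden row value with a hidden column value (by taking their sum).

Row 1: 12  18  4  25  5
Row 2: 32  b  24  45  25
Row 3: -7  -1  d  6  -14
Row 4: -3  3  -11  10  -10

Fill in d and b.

d = -15, b = 38

The difference between any two rows is the same in every column — this is an addition table with the headers hidden.
Row 3 minus row 1 is 6 − 25 = -19, so its entry in column 3 is 4 + (-19) = -15.
Row 2 minus row 1 is 45 − 25 = 20, so its entry in column 2 is 18 + 20 = 38.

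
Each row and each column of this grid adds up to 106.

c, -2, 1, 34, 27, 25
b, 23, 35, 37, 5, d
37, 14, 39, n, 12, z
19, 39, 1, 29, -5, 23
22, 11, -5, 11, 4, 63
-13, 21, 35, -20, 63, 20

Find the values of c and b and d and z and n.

c = 21, b = 20, d = -14, z = -11, n = 15

Row 1: -2 + 1 + 34 + 27 + 25 = 85, so its missing entry is 106 − 85 = 21.
Column 4: 34 + 37 + 29 + 11 − 20 = 91, so its missing entry is 106 − 91 = 15.
Column 1: 21 + 37 + 19 + 22 − 13 = 86, so its missing entry is 106 − 86 = 20.
Row 2: 20 + 23 + 35 + 37 + 5 = 120, so its missing entry is 106 − 120 = -14.
Row 3: 37 + 14 + 39 + 15 + 12 = 117, so its missing entry is 106 − 117 = -11.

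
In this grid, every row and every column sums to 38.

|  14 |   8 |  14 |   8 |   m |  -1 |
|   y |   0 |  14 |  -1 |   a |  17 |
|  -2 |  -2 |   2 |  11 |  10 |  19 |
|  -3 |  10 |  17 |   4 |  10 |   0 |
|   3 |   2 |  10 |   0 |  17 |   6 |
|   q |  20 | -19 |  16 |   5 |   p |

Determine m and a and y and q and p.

m = -5, a = 1, y = 7, q = 19, p = -3

Column 6: -1 + 17 + 19 + 0 + 6 = 41, so its missing entry is 38 − 41 = -3.
Row 1: 14 + 8 + 14 + 8 − 1 = 43, so its missing entry is 38 − 43 = -5.
Column 5: -5 + 10 + 10 + 17 + 5 = 37, so its missing entry is 38 − 37 = 1.
Row 6: 20 − 19 + 16 + 5 − 3 = 19, so its missing entry is 38 − 19 = 19.
Row 2: 0 + 14 − 1 + 1 + 17 = 31, so its missing entry is 38 − 31 = 7.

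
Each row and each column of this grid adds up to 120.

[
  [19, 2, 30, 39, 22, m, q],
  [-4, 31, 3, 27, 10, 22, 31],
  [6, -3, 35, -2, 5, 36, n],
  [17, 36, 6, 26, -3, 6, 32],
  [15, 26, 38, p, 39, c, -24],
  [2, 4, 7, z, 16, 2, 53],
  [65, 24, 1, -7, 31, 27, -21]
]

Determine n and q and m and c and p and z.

Row 3: 6 − 3 + 35 − 2 + 5 + 36 = 77, so its missing entry is 120 − 77 = 43.
Column 7: 31 + 43 + 32 − 24 + 53 − 21 = 114, so its missing entry is 120 − 114 = 6.
Row 1: 19 + 2 + 30 + 39 + 22 + 6 = 118, so its missing entry is 120 − 118 = 2.
Column 6: 2 + 22 + 36 + 6 + 2 + 27 = 95, so its missing entry is 120 − 95 = 25.
Row 5: 15 + 26 + 38 + 39 + 25 − 24 = 119, so its missing entry is 120 − 119 = 1.
Row 6: 2 + 4 + 7 + 16 + 2 + 53 = 84, so its missing entry is 120 − 84 = 36.

n = 43, q = 6, m = 2, c = 25, p = 1, z = 36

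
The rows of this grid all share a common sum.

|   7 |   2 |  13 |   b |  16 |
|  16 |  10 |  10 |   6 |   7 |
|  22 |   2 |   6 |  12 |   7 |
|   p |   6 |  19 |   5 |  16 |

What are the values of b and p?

The complete rows each total 49.
Row 1 is missing 49 − 38 = 11 (since 7 + 2 + 13 + 16 = 38).
Row 4 is missing 49 − 46 = 3 (since 6 + 19 + 5 + 16 = 46).

b = 11, p = 3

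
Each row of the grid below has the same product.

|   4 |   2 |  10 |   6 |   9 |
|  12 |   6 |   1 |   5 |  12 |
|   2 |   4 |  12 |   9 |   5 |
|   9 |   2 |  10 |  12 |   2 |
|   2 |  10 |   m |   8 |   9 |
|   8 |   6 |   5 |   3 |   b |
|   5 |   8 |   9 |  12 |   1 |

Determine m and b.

m = 3, b = 6

Rows 1 and 2 each multiply to 4320, so every row has product 4320.
Row 5: 2×10×8×9 = 1440, so the missing entry is 4320 ÷ 1440 = 3.
Row 6: 8×6×5×3 = 720, so the missing entry is 4320 ÷ 720 = 6.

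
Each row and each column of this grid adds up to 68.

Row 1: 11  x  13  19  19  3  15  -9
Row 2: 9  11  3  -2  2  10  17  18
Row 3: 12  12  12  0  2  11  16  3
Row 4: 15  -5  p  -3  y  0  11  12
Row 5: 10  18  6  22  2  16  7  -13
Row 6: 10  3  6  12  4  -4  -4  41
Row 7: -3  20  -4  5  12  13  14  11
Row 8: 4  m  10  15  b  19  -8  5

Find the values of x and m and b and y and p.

The known cells in row 1 total 71, leaving 68 − 71 = -3 for the blank.
The known cells in column 2 total 56, leaving 68 − 56 = 12 for the blank.
The known cells in row 8 total 57, leaving 68 − 57 = 11 for the blank.
The known cells in column 5 total 52, leaving 68 − 52 = 16 for the blank.
The known cells in row 4 total 46, leaving 68 − 46 = 22 for the blank.

x = -3, m = 12, b = 11, y = 16, p = 22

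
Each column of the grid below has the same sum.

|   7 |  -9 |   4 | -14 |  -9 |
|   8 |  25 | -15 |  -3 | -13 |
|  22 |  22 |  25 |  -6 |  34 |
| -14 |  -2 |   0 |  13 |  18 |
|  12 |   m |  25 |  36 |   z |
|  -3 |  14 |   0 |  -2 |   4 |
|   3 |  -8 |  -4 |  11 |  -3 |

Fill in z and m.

z = 4, m = -7

The complete columns each total 35.
Column 5 is missing 35 − 31 = 4 (since -9 − 13 + 34 + 18 + 4 − 3 = 31).
Column 2 is missing 35 − 42 = -7 (since -9 + 25 + 22 − 2 + 14 − 8 = 42).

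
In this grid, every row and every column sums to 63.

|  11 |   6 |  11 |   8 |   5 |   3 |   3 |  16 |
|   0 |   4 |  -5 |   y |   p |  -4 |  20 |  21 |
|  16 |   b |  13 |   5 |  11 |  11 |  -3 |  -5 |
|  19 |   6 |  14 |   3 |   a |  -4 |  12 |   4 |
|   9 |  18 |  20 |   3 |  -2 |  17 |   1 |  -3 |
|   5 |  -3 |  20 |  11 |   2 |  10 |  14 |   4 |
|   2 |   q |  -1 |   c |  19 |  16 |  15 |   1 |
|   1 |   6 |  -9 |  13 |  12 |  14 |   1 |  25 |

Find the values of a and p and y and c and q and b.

Row 4: 19 + 6 + 14 + 3 − 4 + 12 + 4 = 54, so its missing entry is 63 − 54 = 9.
Row 3: 16 + 13 + 5 + 11 + 11 − 3 − 5 = 48, so its missing entry is 63 − 48 = 15.
Column 2: 6 + 4 + 15 + 6 + 18 − 3 + 6 = 52, so its missing entry is 63 − 52 = 11.
Column 5: 5 + 11 + 9 − 2 + 2 + 19 + 12 = 56, so its missing entry is 63 − 56 = 7.
Row 7: 2 + 11 − 1 + 19 + 16 + 15 + 1 = 63, so its missing entry is 63 − 63 = 0.
Row 2: 0 + 4 − 5 + 7 − 4 + 20 + 21 = 43, so its missing entry is 63 − 43 = 20.

a = 9, p = 7, y = 20, c = 0, q = 11, b = 15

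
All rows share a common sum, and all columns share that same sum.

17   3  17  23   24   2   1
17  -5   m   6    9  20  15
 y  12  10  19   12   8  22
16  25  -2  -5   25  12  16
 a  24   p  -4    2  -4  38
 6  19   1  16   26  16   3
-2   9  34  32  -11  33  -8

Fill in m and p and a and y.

m = 25, p = 2, a = 29, y = 4

Rows 1 and 4 both sum to 87, so that's the common total.
The known cells in row 2 total 62, leaving 87 − 62 = 25 for the blank.
The known cells in row 3 total 83, leaving 87 − 83 = 4 for the blank.
The known cells in column 1 total 58, leaving 87 − 58 = 29 for the blank.
The known cells in row 5 total 85, leaving 87 − 85 = 2 for the blank.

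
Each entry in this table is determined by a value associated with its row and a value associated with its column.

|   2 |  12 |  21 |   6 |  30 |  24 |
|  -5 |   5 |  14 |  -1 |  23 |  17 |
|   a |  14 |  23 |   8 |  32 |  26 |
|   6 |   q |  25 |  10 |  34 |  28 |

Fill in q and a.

The difference between any two rows is the same in every column — this is an addition table with the headers hidden.
Row 4 minus row 1 is 34 − 30 = 4, so its entry in column 2 is 12 + 4 = 16.
Row 3 minus row 1 is 32 − 30 = 2, so its entry in column 1 is 2 + 2 = 4.

q = 16, a = 4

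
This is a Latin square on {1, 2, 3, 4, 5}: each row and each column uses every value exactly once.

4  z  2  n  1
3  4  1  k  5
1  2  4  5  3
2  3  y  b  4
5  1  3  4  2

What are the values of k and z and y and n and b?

k = 2, z = 5, y = 5, n = 3, b = 1

Cell (1,2): column 2 already has {1, 2, 3, 4} → 5.
Cell (1,4): row 1 already has {1, 2, 4, 5} → 3.
Cell (4,3): column 3 already has {1, 2, 3, 4} → 5.
At (row 4, col 4): row 4 already has {2, 3, 4, 5}, so the value is 1.
Cell (2,4): row 2 already has {1, 3, 4, 5} → 2.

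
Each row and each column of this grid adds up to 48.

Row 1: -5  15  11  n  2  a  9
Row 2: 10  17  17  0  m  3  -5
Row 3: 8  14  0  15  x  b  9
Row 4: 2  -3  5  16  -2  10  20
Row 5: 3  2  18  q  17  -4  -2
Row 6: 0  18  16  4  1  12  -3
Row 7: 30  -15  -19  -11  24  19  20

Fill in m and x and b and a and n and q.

m = 6, x = 0, b = 2, a = 6, n = 10, q = 14

Row 5 has 3 + 2 + 18 + 17 − 4 − 2 = 34; the blank must be 48 − 34 = 14.
Column 4 has 0 + 15 + 16 + 14 + 4 − 11 = 38; the blank must be 48 − 38 = 10.
Row 2 has 10 + 17 + 17 + 0 + 3 − 5 = 42; the blank must be 48 − 42 = 6.
Column 5 has 2 + 6 − 2 + 17 + 1 + 24 = 48; the blank must be 48 − 48 = 0.
Row 1 has -5 + 15 + 11 + 10 + 2 + 9 = 42; the blank must be 48 − 42 = 6.
Row 3 has 8 + 14 + 0 + 15 + 0 + 9 = 46; the blank must be 48 − 46 = 2.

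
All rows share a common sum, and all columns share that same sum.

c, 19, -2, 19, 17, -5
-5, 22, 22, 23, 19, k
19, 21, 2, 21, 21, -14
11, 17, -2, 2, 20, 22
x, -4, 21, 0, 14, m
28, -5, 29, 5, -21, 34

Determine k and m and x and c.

Rows 3 and 4 both sum to 70, so that's the common total.
Row 1 has 19 − 2 + 19 + 17 − 5 = 48; the blank must be 70 − 48 = 22.
Column 1 has 22 − 5 + 19 + 11 + 28 = 75; the blank must be 70 − 75 = -5.
Row 5 has -5 − 4 + 21 + 0 + 14 = 26; the blank must be 70 − 26 = 44.
Row 2 has -5 + 22 + 22 + 23 + 19 = 81; the blank must be 70 − 81 = -11.

k = -11, m = 44, x = -5, c = 22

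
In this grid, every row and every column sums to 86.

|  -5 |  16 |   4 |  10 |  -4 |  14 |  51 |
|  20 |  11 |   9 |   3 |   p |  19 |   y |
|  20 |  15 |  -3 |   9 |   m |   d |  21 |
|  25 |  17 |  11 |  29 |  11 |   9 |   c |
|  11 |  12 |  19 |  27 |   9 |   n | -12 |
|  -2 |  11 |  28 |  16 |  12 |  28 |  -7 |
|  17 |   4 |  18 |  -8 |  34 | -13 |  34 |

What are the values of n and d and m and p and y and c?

Row 5 has 11 + 12 + 19 + 27 + 9 − 12 = 66; the blank must be 86 − 66 = 20.
Row 4 has 25 + 17 + 11 + 29 + 11 + 9 = 102; the blank must be 86 − 102 = -16.
Column 7 has 51 + 21 − 16 − 12 − 7 + 34 = 71; the blank must be 86 − 71 = 15.
Row 2 has 20 + 11 + 9 + 3 + 19 + 15 = 77; the blank must be 86 − 77 = 9.
Column 5 has -4 + 9 + 11 + 9 + 12 + 34 = 71; the blank must be 86 − 71 = 15.
Row 3 has 20 + 15 − 3 + 9 + 15 + 21 = 77; the blank must be 86 − 77 = 9.

n = 20, d = 9, m = 15, p = 9, y = 15, c = -16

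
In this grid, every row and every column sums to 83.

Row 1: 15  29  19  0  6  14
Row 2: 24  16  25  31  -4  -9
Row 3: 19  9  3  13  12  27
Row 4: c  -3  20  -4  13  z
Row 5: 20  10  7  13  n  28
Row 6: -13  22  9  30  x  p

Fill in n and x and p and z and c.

Row 5: 20 + 10 + 7 + 13 + 28 = 78, so its missing entry is 83 − 78 = 5.
Column 5: 6 − 4 + 12 + 13 + 5 = 32, so its missing entry is 83 − 32 = 51.
Row 6: -13 + 22 + 9 + 30 + 51 = 99, so its missing entry is 83 − 99 = -16.
Column 1: 15 + 24 + 19 + 20 − 13 = 65, so its missing entry is 83 − 65 = 18.
Row 4: 18 − 3 + 20 − 4 + 13 = 44, so its missing entry is 83 − 44 = 39.

n = 5, x = 51, p = -16, z = 39, c = 18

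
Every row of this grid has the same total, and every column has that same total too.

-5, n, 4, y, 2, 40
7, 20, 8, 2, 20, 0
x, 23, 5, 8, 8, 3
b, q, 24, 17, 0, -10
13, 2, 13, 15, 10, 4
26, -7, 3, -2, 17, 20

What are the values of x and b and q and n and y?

x = 10, b = 6, q = 20, n = -1, y = 17

Rows 2 and 5 both sum to 57, so that's the common total.
Column 4: 2 + 8 + 17 + 15 − 2 = 40, so its missing entry is 57 − 40 = 17.
Row 1: -5 + 4 + 17 + 2 + 40 = 58, so its missing entry is 57 − 58 = -1.
Column 2: -1 + 20 + 23 + 2 − 7 = 37, so its missing entry is 57 − 37 = 20.
Row 3: 23 + 5 + 8 + 8 + 3 = 47, so its missing entry is 57 − 47 = 10.
Row 4: 20 + 24 + 17 + 0 − 10 = 51, so its missing entry is 57 − 51 = 6.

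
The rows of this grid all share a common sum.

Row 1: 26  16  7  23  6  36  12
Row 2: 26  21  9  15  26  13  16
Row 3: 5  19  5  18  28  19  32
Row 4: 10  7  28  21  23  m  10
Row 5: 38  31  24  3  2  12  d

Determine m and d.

Row 1 sums to 126 and so does row 2; that's the common total.
In row 4 the known cells total 99, leaving 126 − 99 = 27.
In row 5 the known cells total 110, leaving 126 − 110 = 16.

m = 27, d = 16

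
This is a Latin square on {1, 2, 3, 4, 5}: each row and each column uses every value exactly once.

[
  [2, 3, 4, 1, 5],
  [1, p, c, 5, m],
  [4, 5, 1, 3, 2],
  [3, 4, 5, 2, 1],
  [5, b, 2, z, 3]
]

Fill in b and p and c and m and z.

b = 1, p = 2, c = 3, m = 4, z = 4

For row 2, column 3: column 3 already has {1, 2, 4, 5}; that leaves 3.
Cell (5,4): column 4 already has {1, 2, 3, 5} → 4.
For row 2, column 5: column 5 already has {1, 2, 3, 5}; that leaves 4.
Cell (2,2): row 2 already has {1, 3, 4, 5} → 2.
For row 5, column 2: row 5 already has {2, 3, 4, 5}; that leaves 1.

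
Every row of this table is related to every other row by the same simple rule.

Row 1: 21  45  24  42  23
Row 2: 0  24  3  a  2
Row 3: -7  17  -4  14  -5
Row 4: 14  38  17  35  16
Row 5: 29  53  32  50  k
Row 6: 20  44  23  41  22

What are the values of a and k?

The difference between any two rows is the same in every column — this is an addition table with the headers hidden.
Row 2 minus row 1 is 24 − 45 = -21, so its entry in column 4 is 42 + (-21) = 21.
Row 5 minus row 1 is 53 − 45 = 8, so its entry in column 5 is 23 + 8 = 31.

a = 21, k = 31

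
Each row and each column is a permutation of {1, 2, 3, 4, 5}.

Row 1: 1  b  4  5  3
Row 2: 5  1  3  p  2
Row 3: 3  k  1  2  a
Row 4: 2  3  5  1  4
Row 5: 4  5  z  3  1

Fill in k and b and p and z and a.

k = 4, b = 2, p = 4, z = 2, a = 5

For row 1, column 2: row 1 already has {1, 3, 4, 5}; that leaves 2.
At (row 3, col 5): column 5 already has {1, 2, 3, 4}, so the value is 5.
At (row 3, col 2): row 3 already has {1, 2, 3, 5}, so the value is 4.
Cell (5,3): row 5 already has {1, 3, 4, 5} → 2.
Cell (2,4): row 2 already has {1, 2, 3, 5} → 4.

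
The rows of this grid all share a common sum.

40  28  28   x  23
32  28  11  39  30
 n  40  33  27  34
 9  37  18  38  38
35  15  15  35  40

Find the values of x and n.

The complete rows each total 140.
Row 1 is missing 140 − 119 = 21 (since 40 + 28 + 28 + 23 = 119).
Row 3 is missing 140 − 134 = 6 (since 40 + 33 + 27 + 34 = 134).

x = 21, n = 6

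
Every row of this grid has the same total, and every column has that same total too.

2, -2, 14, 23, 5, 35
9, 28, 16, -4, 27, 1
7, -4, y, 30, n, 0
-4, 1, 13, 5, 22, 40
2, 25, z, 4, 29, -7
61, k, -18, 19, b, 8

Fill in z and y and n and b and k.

z = 24, y = 28, n = 16, b = -22, k = 29

Rows 1 and 2 both sum to 77, so that's the common total.
The known cells in column 2 total 48, leaving 77 − 48 = 29 for the blank.
The known cells in row 6 total 99, leaving 77 − 99 = -22 for the blank.
The known cells in column 5 total 61, leaving 77 − 61 = 16 for the blank.
The known cells in row 5 total 53, leaving 77 − 53 = 24 for the blank.
The known cells in row 3 total 49, leaving 77 − 49 = 28 for the blank.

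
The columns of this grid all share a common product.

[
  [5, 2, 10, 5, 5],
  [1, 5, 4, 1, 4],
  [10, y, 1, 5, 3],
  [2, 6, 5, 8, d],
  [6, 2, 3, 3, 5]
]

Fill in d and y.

d = 2, y = 5

Columns 1 and 4 each multiply to 600, so every column has product 600.
Column 5: 5×4×3×5 = 300, so the missing entry is 600 ÷ 300 = 2.
Column 2: 2×5×6×2 = 120, so the missing entry is 600 ÷ 120 = 5.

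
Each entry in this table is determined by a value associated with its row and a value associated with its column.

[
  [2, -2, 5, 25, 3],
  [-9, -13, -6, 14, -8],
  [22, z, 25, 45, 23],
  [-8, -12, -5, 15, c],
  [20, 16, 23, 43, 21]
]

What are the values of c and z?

The difference between any two rows is the same in every column — this is an addition table with the headers hidden.
Row 4 minus row 1 is -5 − 5 = -10, so its entry in column 5 is 3 + (-10) = -7.
Row 3 minus row 1 is 25 − 5 = 20, so its entry in column 2 is -2 + 20 = 18.

c = -7, z = 18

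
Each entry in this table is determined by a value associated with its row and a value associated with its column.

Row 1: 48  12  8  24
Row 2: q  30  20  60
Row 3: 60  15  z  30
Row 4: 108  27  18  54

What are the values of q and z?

q = 120, z = 10

Each row is a constant multiple of every other row — this is a multiplication table with the headers hidden.
Row 2 is 60/24 = 5/2 times row 1, so its entry in column 1 is 48 × 5/2 = 120.
Row 3 is 30/24 = 5/4 times row 1, so its entry in column 3 is 8 × 5/4 = 10.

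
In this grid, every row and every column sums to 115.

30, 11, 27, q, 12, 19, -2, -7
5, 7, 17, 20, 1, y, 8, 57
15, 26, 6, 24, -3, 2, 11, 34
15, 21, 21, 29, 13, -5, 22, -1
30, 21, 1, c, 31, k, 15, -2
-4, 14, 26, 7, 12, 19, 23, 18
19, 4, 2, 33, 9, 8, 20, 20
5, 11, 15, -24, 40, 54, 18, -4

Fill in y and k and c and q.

y = 0, k = 18, c = 1, q = 25

The known cells in row 1 total 90, leaving 115 − 90 = 25 for the blank.
The known cells in column 4 total 114, leaving 115 − 114 = 1 for the blank.
The known cells in row 5 total 97, leaving 115 − 97 = 18 for the blank.
The known cells in row 2 total 115, leaving 115 − 115 = 0 for the blank.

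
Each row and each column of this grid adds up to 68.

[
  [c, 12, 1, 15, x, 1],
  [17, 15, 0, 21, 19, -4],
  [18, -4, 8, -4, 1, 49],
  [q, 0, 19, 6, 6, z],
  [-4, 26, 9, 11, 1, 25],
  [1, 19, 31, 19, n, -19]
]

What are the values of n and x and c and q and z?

Row 6: 1 + 19 + 31 + 19 − 19 = 51, so its missing entry is 68 − 51 = 17.
Column 5: 19 + 1 + 6 + 1 + 17 = 44, so its missing entry is 68 − 44 = 24.
Row 1: 12 + 1 + 15 + 24 + 1 = 53, so its missing entry is 68 − 53 = 15.
Column 1: 15 + 17 + 18 − 4 + 1 = 47, so its missing entry is 68 − 47 = 21.
Row 4: 21 + 0 + 19 + 6 + 6 = 52, so its missing entry is 68 − 52 = 16.

n = 17, x = 24, c = 15, q = 21, z = 16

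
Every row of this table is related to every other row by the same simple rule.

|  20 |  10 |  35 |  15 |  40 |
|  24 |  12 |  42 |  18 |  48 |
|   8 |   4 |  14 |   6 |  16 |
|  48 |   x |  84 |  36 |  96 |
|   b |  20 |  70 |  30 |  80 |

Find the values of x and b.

x = 24, b = 40

Each row is a constant multiple of every other row — this is a multiplication table with the headers hidden.
Row 4 is 96/40 = 12/5 times row 1, so its entry in column 2 is 10 × 12/5 = 24.
Row 5 is 80/40 = 2/1 times row 1, so its entry in column 1 is 20 × 2/1 = 40.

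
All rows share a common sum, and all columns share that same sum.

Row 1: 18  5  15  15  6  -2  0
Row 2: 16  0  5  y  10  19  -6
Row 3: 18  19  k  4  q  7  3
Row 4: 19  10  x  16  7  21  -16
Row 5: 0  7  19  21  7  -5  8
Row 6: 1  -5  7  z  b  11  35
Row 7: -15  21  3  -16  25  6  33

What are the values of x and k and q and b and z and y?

Rows 1 and 5 both sum to 57, so that's the common total.
Row 4: 19 + 10 + 16 + 7 + 21 − 16 = 57, so its missing entry is 57 − 57 = 0.
Column 3: 15 + 5 + 0 + 19 + 7 + 3 = 49, so its missing entry is 57 − 49 = 8.
Row 3: 18 + 19 + 8 + 4 + 7 + 3 = 59, so its missing entry is 57 − 59 = -2.
Column 5: 6 + 10 − 2 + 7 + 7 + 25 = 53, so its missing entry is 57 − 53 = 4.
Row 6: 1 − 5 + 7 + 4 + 11 + 35 = 53, so its missing entry is 57 − 53 = 4.
Row 2: 16 + 0 + 5 + 10 + 19 − 6 = 44, so its missing entry is 57 − 44 = 13.

x = 0, k = 8, q = -2, b = 4, z = 4, y = 13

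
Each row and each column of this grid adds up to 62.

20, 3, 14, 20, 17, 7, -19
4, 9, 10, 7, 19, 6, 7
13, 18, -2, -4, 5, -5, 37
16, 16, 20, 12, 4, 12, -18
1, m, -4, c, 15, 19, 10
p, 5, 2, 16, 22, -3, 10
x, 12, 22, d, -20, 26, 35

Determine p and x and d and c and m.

Row 6 has 5 + 2 + 16 + 22 − 3 + 10 = 52; the blank must be 62 − 52 = 10.
Column 1 has 20 + 4 + 13 + 16 + 1 + 10 = 64; the blank must be 62 − 64 = -2.
Row 7 has -2 + 12 + 22 − 20 + 26 + 35 = 73; the blank must be 62 − 73 = -11.
Column 4 has 20 + 7 − 4 + 12 + 16 − 11 = 40; the blank must be 62 − 40 = 22.
Row 5 has 1 − 4 + 22 + 15 + 19 + 10 = 63; the blank must be 62 − 63 = -1.

p = 10, x = -2, d = -11, c = 22, m = -1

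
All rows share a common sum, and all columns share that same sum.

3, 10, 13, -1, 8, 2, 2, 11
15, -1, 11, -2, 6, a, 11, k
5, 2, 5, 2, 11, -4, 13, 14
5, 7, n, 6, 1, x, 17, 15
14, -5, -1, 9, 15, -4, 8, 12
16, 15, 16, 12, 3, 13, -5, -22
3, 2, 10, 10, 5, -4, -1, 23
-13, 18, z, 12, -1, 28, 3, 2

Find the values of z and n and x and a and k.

Rows 1 and 3 both sum to 48, so that's the common total.
Column 8: 11 + 14 + 15 + 12 − 22 + 23 + 2 = 55, so its missing entry is 48 − 55 = -7.
Row 2: 15 − 1 + 11 − 2 + 6 + 11 − 7 = 33, so its missing entry is 48 − 33 = 15.
Row 8: -13 + 18 + 12 − 1 + 28 + 3 + 2 = 49, so its missing entry is 48 − 49 = -1.
Column 3: 13 + 11 + 5 − 1 + 16 + 10 − 1 = 53, so its missing entry is 48 − 53 = -5.
Row 4: 5 + 7 − 5 + 6 + 1 + 17 + 15 = 46, so its missing entry is 48 − 46 = 2.

z = -1, n = -5, x = 2, a = 15, k = -7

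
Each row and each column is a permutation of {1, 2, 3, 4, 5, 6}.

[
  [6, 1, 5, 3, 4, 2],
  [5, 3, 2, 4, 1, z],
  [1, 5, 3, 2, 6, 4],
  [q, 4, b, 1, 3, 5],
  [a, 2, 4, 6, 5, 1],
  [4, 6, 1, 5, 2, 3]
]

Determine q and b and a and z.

q = 2, b = 6, a = 3, z = 6

At (row 4, col 3): column 3 already has {1, 2, 3, 4, 5}, so the value is 6.
For row 5, column 1: row 5 already has {1, 2, 4, 5, 6}; that leaves 3.
Cell (4,1): row 4 already has {1, 3, 4, 5, 6} → 2.
For row 2, column 6: row 2 already has {1, 2, 3, 4, 5}; that leaves 6.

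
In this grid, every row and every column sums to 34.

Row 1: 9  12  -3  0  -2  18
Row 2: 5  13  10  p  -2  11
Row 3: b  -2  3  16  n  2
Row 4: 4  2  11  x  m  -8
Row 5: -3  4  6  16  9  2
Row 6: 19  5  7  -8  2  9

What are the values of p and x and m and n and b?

p = -3, x = 13, m = 12, n = 15, b = 0

Column 1 has 9 + 5 + 4 − 3 + 19 = 34; the blank must be 34 − 34 = 0.
Row 3 has 0 − 2 + 3 + 16 + 2 = 19; the blank must be 34 − 19 = 15.
Column 5 has -2 − 2 + 15 + 9 + 2 = 22; the blank must be 34 − 22 = 12.
Row 4 has 4 + 2 + 11 + 12 − 8 = 21; the blank must be 34 − 21 = 13.
Row 2 has 5 + 13 + 10 − 2 + 11 = 37; the blank must be 34 − 37 = -3.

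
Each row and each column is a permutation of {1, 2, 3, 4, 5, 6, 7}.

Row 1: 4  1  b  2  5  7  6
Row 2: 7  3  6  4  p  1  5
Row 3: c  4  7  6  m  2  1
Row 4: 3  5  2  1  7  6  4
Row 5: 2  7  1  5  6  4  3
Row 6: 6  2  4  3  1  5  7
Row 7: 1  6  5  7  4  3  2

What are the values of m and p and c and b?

m = 3, p = 2, c = 5, b = 3

At (row 3, col 1): column 1 already has {1, 2, 3, 4, 6, 7}, so the value is 5.
Cell (3,5): row 3 already has {1, 2, 4, 5, 6, 7} → 3.
For row 2, column 5: row 2 already has {1, 3, 4, 5, 6, 7}; that leaves 2.
Cell (1,3): row 1 already has {1, 2, 4, 5, 6, 7} → 3.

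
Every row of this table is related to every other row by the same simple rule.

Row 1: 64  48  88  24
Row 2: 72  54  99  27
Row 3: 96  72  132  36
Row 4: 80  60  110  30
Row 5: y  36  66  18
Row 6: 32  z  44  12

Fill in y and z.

Each row is a constant multiple of every other row — this is a multiplication table with the headers hidden.
Row 5 is 18/24 = 3/4 times row 1, so its entry in column 1 is 64 × 3/4 = 48.
Row 6 is 12/24 = 1/2 times row 1, so its entry in column 2 is 48 × 1/2 = 24.

y = 48, z = 24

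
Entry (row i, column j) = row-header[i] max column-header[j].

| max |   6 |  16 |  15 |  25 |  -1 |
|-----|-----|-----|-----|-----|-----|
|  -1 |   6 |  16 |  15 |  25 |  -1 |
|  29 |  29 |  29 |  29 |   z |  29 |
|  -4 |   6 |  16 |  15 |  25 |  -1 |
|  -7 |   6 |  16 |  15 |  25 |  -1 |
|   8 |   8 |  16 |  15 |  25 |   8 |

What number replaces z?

29

max(29, 25) = 29.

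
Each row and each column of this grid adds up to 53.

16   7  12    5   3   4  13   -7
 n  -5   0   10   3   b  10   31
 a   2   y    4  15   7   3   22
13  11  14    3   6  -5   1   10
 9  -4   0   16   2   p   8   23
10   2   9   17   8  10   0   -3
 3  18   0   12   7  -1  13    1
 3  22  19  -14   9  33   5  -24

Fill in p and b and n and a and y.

p = -1, b = 6, n = -2, a = 1, y = -1

Row 5: 9 − 4 + 0 + 16 + 2 + 8 + 23 = 54, so its missing entry is 53 − 54 = -1.
Column 6: 4 + 7 − 5 − 1 + 10 − 1 + 33 = 47, so its missing entry is 53 − 47 = 6.
Column 3: 12 + 0 + 14 + 0 + 9 + 0 + 19 = 54, so its missing entry is 53 − 54 = -1.
Row 3: 2 − 1 + 4 + 15 + 7 + 3 + 22 = 52, so its missing entry is 53 − 52 = 1.
Row 2: -5 + 0 + 10 + 3 + 6 + 10 + 31 = 55, so its missing entry is 53 − 55 = -2.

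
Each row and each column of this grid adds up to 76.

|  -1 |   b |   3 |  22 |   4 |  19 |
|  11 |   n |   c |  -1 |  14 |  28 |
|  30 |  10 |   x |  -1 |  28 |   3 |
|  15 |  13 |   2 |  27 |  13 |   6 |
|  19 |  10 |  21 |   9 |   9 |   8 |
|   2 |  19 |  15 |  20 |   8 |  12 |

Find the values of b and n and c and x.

b = 29, n = -5, c = 29, x = 6

Row 1 has -1 + 3 + 22 + 4 + 19 = 47; the blank must be 76 − 47 = 29.
Column 2 has 29 + 10 + 13 + 10 + 19 = 81; the blank must be 76 − 81 = -5.
Row 2 has 11 − 5 − 1 + 14 + 28 = 47; the blank must be 76 − 47 = 29.
Row 3 has 30 + 10 − 1 + 28 + 3 = 70; the blank must be 76 − 70 = 6.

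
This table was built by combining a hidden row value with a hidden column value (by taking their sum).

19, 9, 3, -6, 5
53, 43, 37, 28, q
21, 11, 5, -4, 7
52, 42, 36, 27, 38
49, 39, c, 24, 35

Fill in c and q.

The difference between any two rows is the same in every column — this is an addition table with the headers hidden.
Row 5 minus row 1 is 39 − 9 = 30, so its entry in column 3 is 3 + 30 = 33.
Row 2 minus row 1 is 43 − 9 = 34, so its entry in column 5 is 5 + 34 = 39.

c = 33, q = 39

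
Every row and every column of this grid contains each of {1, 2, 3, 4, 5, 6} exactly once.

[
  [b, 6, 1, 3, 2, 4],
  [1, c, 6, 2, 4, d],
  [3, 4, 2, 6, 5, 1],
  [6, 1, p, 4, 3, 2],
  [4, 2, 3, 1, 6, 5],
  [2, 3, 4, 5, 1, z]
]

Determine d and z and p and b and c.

d = 3, z = 6, p = 5, b = 5, c = 5

For row 6, column 6: row 6 already has {1, 2, 3, 4, 5}; that leaves 6.
At (row 1, col 1): row 1 already has {1, 2, 3, 4, 6}, so the value is 5.
For row 2, column 6: column 6 already has {1, 2, 4, 5, 6}; that leaves 3.
Cell (2,2): row 2 already has {1, 2, 3, 4, 6} → 5.
For row 4, column 3: row 4 already has {1, 2, 3, 4, 6}; that leaves 5.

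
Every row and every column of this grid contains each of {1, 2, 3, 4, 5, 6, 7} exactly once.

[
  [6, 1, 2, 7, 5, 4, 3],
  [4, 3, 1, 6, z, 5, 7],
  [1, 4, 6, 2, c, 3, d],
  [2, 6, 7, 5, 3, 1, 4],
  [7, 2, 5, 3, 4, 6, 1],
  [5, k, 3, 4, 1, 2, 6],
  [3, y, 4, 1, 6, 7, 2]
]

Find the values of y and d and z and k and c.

For row 7, column 2: row 7 already has {1, 2, 3, 4, 6, 7}; that leaves 5.
For row 6, column 2: row 6 already has {1, 2, 3, 4, 5, 6}; that leaves 7.
At (row 2, col 5): row 2 already has {1, 3, 4, 5, 6, 7}, so the value is 2.
At (row 3, col 5): column 5 already has {1, 2, 3, 4, 5, 6}, so the value is 7.
At (row 3, col 7): row 3 already has {1, 2, 3, 4, 6, 7}, so the value is 5.

y = 5, d = 5, z = 2, k = 7, c = 7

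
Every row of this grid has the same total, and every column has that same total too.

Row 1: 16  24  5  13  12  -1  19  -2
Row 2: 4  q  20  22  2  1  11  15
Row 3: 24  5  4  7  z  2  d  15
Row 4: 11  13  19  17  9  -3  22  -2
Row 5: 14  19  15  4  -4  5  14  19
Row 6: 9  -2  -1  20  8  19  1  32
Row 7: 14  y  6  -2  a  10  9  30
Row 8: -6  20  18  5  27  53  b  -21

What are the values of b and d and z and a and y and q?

Rows 1 and 4 both sum to 86, so that's the common total.
The known cells in row 2 total 75, leaving 86 − 75 = 11 for the blank.
The known cells in column 2 total 90, leaving 86 − 90 = -4 for the blank.
The known cells in row 7 total 63, leaving 86 − 63 = 23 for the blank.
The known cells in column 5 total 77, leaving 86 − 77 = 9 for the blank.
The known cells in row 8 total 96, leaving 86 − 96 = -10 for the blank.
The known cells in row 3 total 66, leaving 86 − 66 = 20 for the blank.

b = -10, d = 20, z = 9, a = 23, y = -4, q = 11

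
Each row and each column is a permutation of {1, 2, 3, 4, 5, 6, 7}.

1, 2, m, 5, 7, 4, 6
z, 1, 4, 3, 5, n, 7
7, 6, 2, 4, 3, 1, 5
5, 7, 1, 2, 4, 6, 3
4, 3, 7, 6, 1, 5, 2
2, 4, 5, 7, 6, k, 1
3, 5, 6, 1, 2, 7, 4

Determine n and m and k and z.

Cell (2,1): column 1 already has {1, 2, 3, 4, 5, 7} → 6.
For row 1, column 3: row 1 already has {1, 2, 4, 5, 6, 7}; that leaves 3.
At (row 6, col 6): row 6 already has {1, 2, 4, 5, 6, 7}, so the value is 3.
At (row 2, col 6): row 2 already has {1, 3, 4, 5, 6, 7}, so the value is 2.

n = 2, m = 3, k = 3, z = 6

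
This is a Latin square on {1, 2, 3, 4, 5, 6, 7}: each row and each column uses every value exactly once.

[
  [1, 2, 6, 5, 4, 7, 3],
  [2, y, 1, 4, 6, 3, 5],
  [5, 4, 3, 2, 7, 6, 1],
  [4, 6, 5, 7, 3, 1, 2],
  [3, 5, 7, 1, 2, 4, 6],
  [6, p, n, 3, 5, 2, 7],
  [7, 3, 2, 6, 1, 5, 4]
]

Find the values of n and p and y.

Cell (2,2): row 2 already has {1, 2, 3, 4, 5, 6} → 7.
Cell (6,2): column 2 already has {2, 3, 4, 5, 6, 7} → 1.
Cell (6,3): row 6 already has {1, 2, 3, 5, 6, 7} → 4.

n = 4, p = 1, y = 7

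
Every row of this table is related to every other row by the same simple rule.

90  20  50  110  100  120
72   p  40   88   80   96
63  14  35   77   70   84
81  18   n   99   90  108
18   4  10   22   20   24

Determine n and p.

n = 45, p = 16

Each row is a constant multiple of every other row — this is a multiplication table with the headers hidden.
Row 4 is 90/100 = 9/10 times row 1, so its entry in column 3 is 50 × 9/10 = 45.
Row 2 is 80/100 = 4/5 times row 1, so its entry in column 2 is 20 × 4/5 = 16.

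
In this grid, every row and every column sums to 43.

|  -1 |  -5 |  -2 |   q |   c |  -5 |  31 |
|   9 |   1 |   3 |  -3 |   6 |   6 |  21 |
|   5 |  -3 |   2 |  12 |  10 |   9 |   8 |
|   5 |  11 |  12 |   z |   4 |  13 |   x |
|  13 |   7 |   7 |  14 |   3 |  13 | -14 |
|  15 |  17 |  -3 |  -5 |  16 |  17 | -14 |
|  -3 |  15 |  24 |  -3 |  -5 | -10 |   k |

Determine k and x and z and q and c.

Column 5 has 6 + 10 + 4 + 3 + 16 − 5 = 34; the blank must be 43 − 34 = 9.
Row 1 has -1 − 5 − 2 + 9 − 5 + 31 = 27; the blank must be 43 − 27 = 16.
Column 4 has 16 − 3 + 12 + 14 − 5 − 3 = 31; the blank must be 43 − 31 = 12.
Row 4 has 5 + 11 + 12 + 12 + 4 + 13 = 57; the blank must be 43 − 57 = -14.
Row 7 has -3 + 15 + 24 − 3 − 5 − 10 = 18; the blank must be 43 − 18 = 25.

k = 25, x = -14, z = 12, q = 16, c = 9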